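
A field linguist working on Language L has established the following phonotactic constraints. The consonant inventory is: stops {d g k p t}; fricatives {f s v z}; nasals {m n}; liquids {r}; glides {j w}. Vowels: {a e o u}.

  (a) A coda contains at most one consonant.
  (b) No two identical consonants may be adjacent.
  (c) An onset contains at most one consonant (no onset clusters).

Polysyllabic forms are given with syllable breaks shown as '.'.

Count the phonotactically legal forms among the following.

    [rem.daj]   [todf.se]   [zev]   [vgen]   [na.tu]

3

[rem.daj] — σ1 onset /r/, coda /m/ ok; σ2 onset /d/, coda /j/ ok → phonotactically legal
[todf.se] — violates constraint (a): syllable 1 coda /df/ has 2 consonants (> 1) → phonotactically illegal
[zev] — σ1 onset /z/, coda /v/ ok → phonotactically legal
[vgen] — violates constraint (c): syllable 1 onset /vg/ has 2 consonants (> 1) → phonotactically illegal
[na.tu] — σ1 onset /n/, coda /∅/ ok; σ2 onset /t/, coda /∅/ ok → phonotactically legal
Phonotactically legal: [rem.daj], [zev], [na.tu] → 3.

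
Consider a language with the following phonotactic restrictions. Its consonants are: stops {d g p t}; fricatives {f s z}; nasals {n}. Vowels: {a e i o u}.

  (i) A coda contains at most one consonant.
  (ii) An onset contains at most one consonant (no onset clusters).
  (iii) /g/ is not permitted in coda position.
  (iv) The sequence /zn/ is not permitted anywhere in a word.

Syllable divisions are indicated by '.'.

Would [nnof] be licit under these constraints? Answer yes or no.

[nnof] — violates constraint (ii): syllable 1 onset /nn/ has 2 consonants (> 1) → illicit

no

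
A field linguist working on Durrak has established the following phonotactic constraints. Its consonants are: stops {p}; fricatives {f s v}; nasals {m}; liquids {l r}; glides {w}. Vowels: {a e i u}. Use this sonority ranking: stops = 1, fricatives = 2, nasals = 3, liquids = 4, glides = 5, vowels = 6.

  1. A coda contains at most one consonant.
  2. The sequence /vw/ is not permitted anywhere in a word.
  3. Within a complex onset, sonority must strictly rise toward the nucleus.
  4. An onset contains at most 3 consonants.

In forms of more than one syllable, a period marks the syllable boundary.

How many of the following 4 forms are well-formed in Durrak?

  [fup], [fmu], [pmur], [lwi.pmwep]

[fup] — σ1 onset /f/, coda /p/ ok → well-formed
[fmu] — σ1 onset /fm/ (2→3 rises), coda /∅/ ok → well-formed
[pmur] — σ1 onset /pm/ (1→3 rises), coda /r/ ok → well-formed
[lwi.pmwep] — σ1 onset /lw/ (4→5 rises), coda /∅/ ok; σ2 onset /pmw/ (1→3→5 rises), coda /p/ ok → well-formed
Well-formed: [fup], [fmu], [pmur], [lwi.pmwep] → 4.

4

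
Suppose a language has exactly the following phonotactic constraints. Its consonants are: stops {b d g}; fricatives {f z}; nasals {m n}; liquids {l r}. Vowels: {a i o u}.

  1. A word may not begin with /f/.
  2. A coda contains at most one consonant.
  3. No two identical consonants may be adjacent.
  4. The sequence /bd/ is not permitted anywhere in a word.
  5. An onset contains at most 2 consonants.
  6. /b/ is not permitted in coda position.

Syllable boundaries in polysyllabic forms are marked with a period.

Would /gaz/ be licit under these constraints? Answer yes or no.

yes

/gaz/ — σ1 onset /g/, coda /z/ ok → licit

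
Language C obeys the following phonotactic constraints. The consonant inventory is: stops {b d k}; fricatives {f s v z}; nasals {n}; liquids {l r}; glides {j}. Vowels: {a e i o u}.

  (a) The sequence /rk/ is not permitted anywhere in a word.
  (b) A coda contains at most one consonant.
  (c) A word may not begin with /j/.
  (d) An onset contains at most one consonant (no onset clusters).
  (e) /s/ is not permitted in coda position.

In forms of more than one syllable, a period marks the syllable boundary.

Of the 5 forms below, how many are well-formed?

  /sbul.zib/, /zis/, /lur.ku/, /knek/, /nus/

/sbul.zib/ — violates constraint (d): syllable 1 onset /sb/ has 2 consonants (> 1) → ill-formed
/zis/ — violates constraint (e): syllable 1 coda contains /s/ → ill-formed
/lur.ku/ — violates constraint (a): contains banned sequence /rk/ → ill-formed
/knek/ — violates constraint (d): syllable 1 onset /kn/ has 2 consonants (> 1) → ill-formed
/nus/ — violates constraint (e): syllable 1 coda contains /s/ → ill-formed
No form is well-formed → 0.

0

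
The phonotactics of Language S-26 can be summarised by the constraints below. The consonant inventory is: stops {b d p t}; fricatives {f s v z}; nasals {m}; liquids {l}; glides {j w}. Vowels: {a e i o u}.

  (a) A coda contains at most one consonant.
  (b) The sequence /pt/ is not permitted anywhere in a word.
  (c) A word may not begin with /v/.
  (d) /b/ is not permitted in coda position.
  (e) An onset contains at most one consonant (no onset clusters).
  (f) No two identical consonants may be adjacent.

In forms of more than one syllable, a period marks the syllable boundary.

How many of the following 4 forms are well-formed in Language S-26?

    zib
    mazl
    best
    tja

zib — violates constraint (d): syllable 1 coda contains /b/ → ill-formed
mazl — violates constraint (a): syllable 1 coda /zl/ has 2 consonants (> 1) → ill-formed
best — violates constraint (a): syllable 1 coda /st/ has 2 consonants (> 1) → ill-formed
tja — violates constraint (e): syllable 1 onset /tj/ has 2 consonants (> 1) → ill-formed
No form is well-formed → 0.

0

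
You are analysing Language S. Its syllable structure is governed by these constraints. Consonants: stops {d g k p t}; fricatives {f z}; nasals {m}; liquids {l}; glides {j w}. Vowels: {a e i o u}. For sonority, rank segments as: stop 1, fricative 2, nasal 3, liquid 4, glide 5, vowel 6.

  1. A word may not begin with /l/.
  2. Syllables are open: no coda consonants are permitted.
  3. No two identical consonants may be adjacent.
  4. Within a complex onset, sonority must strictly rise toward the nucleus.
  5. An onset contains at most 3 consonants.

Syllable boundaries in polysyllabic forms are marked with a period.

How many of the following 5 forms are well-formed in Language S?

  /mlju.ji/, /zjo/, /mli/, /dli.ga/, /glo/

/mlju.ji/ — σ1 onset /mlj/ (3→4→5 rises), coda /∅/ ok; σ2 onset /j/, coda /∅/ ok → well-formed
/zjo/ — σ1 onset /zj/ (2→5 rises), coda /∅/ ok → well-formed
/mli/ — σ1 onset /ml/ (3→4 rises), coda /∅/ ok → well-formed
/dli.ga/ — σ1 onset /dl/ (1→4 rises), coda /∅/ ok; σ2 onset /g/, coda /∅/ ok → well-formed
/glo/ — σ1 onset /gl/ (1→4 rises), coda /∅/ ok → well-formed
Well-formed: /mlju.ji/, /zjo/, /mli/, /dli.ga/, /glo/ → 5.

5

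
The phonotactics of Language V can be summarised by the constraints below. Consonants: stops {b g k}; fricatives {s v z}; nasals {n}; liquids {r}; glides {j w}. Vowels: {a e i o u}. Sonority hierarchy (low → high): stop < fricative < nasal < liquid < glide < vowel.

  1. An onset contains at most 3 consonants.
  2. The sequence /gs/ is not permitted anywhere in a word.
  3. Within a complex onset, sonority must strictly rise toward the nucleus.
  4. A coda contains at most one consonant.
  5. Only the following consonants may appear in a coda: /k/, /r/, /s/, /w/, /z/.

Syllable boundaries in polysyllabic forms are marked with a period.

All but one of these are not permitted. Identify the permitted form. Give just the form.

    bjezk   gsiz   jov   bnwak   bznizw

bjezk — violates constraint 4: syllable 1 coda /zk/ has 2 consonants (> 1) → not permitted
gsiz — violates constraint 2: contains banned sequence /gs/ → not permitted
jov — violates constraint 5: syllable 1 coda contains /v/, which is not a licensed coda consonant → not permitted
bnwak — σ1 onset /bnw/ (1→3→5 rises), coda /k/ ok → permitted
bznizw — violates constraint 4: syllable 1 coda /zw/ has 2 consonants (> 1) → not permitted

bnwak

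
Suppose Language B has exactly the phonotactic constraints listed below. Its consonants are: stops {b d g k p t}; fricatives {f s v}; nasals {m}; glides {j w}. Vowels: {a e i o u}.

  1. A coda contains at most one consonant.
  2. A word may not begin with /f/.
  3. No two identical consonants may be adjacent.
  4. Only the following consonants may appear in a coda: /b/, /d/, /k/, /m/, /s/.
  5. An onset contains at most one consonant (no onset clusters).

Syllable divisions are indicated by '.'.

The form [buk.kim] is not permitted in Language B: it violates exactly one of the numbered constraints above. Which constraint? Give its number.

3

[buk.kim]: adjacent identical consonants /kk/.
This is a violation of constraint 3: "No two identical consonants may be adjacent."
The remaining constraints (1, 2, 4, 5) are satisfied.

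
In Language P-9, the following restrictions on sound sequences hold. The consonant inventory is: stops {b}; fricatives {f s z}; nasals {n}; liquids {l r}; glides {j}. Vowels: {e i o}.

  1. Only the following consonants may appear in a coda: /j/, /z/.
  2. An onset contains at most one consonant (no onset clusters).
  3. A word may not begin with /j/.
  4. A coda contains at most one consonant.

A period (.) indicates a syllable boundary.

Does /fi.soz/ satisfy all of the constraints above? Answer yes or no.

/fi.soz/ — σ1 onset /f/, coda /∅/ ok; σ2 onset /s/, coda /z/ ok → permitted

yes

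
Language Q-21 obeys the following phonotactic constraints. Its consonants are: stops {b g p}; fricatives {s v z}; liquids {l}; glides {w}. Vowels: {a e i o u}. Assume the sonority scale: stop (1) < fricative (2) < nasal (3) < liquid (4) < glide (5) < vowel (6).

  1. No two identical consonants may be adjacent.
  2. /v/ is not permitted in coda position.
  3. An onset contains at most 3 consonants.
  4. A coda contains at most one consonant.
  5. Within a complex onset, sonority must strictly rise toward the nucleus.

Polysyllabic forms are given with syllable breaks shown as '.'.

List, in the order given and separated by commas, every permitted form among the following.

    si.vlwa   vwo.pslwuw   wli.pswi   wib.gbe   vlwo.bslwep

si.vlwa — σ1 onset /s/, coda /∅/ ok; σ2 onset /vlw/ (2→4→5 rises), coda /∅/ ok → permitted
vwo.pslwuw — violates constraint 3: syllable 2 onset /pslw/ has 4 consonants (> 3) → not permitted
wli.pswi — violates constraint 5: syllable 1 onset /wl/: /w/ (glide, 5) → /l/ (liquid, 4) does not rise → not permitted
wib.gbe — violates constraint 5: syllable 2 onset /gb/: /g/ (stop, 1) → /b/ (stop, 1) does not rise → not permitted
vlwo.bslwep — violates constraint 3: syllable 2 onset /bslw/ has 4 consonants (> 3) → not permitted

si.vlwa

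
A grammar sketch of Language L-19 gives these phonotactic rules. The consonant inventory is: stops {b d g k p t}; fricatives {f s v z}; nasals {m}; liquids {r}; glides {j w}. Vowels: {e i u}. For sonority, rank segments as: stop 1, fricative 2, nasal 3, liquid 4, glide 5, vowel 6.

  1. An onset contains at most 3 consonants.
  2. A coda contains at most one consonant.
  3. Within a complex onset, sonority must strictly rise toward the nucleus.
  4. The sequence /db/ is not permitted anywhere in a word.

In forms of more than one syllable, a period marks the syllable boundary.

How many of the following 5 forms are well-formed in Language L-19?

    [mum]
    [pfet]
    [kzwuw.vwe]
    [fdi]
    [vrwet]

4

[mum] — σ1 onset /m/, coda /m/ ok → well-formed
[pfet] — σ1 onset /pf/ (1→2 rises), coda /t/ ok → well-formed
[kzwuw.vwe] — σ1 onset /kzw/ (1→2→5 rises), coda /w/ ok; σ2 onset /vw/ (2→5 rises), coda /∅/ ok → well-formed
[fdi] — violates constraint 3: syllable 1 onset /fd/: /f/ (fricative, 2) → /d/ (stop, 1) does not rise → ill-formed
[vrwet] — σ1 onset /vrw/ (2→4→5 rises), coda /t/ ok → well-formed
Well-formed: [mum], [pfet], [kzwuw.vwe], [vrwet] → 4.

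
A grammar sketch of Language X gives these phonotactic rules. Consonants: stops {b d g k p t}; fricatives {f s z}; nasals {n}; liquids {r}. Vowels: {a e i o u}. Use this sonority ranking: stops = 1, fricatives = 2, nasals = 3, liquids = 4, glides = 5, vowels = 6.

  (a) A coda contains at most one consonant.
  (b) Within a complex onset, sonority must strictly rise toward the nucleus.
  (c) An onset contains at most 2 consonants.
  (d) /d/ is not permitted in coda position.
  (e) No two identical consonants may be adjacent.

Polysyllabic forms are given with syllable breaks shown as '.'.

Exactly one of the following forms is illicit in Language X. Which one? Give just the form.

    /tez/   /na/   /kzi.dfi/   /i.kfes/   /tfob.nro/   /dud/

/dud/

/tez/ — σ1 onset /t/, coda /z/ ok → licit
/na/ — σ1 onset /n/, coda /∅/ ok → licit
/kzi.dfi/ — σ1 onset /kz/ (1→2 rises), coda /∅/ ok; σ2 onset /df/ (1→2 rises), coda /∅/ ok → licit
/i.kfes/ — σ1 onset /∅/, coda /∅/ ok; σ2 onset /kf/ (1→2 rises), coda /s/ ok → licit
/tfob.nro/ — σ1 onset /tf/ (1→2 rises), coda /b/ ok; σ2 onset /nr/ (3→4 rises), coda /∅/ ok → licit
/dud/ — violates constraint (d): syllable 1 coda contains /d/ → illicit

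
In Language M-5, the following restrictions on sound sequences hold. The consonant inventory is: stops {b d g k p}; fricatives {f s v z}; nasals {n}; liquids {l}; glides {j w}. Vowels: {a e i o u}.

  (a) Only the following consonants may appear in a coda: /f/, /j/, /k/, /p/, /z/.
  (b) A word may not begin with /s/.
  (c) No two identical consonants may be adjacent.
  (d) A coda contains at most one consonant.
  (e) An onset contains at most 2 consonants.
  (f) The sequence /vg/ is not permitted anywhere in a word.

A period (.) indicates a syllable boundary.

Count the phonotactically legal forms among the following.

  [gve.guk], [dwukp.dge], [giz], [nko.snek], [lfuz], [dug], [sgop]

4

[gve.guk] — σ1 onset /gv/ (2C), coda /∅/ ok; σ2 onset /g/, coda /k/ ok → phonotactically legal
[dwukp.dge] — violates constraint (d): syllable 1 coda /kp/ has 2 consonants (> 1) → phonotactically illegal
[giz] — σ1 onset /g/, coda /z/ ok → phonotactically legal
[nko.snek] — σ1 onset /nk/ (2C), coda /∅/ ok; σ2 onset /sn/ (2C), coda /k/ ok → phonotactically legal
[lfuz] — σ1 onset /lf/ (2C), coda /z/ ok → phonotactically legal
[dug] — violates constraint (a): syllable 1 coda contains /g/, which is not a licensed coda consonant → phonotactically illegal
[sgop] — violates constraint (b): word begins with /s/ → phonotactically illegal
Phonotactically legal: [gve.guk], [giz], [nko.snek], [lfuz] → 4.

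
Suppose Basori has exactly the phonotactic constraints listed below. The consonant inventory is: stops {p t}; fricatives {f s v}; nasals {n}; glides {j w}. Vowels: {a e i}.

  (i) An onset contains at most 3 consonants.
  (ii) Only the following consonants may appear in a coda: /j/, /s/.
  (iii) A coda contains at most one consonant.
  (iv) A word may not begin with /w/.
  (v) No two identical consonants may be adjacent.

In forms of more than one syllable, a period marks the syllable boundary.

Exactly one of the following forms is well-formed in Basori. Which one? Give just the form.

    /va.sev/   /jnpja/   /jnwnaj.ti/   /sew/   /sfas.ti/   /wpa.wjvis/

/va.sev/ — violates constraint (ii): syllable 2 coda contains /v/, which is not a licensed coda consonant → ill-formed
/jnpja/ — violates constraint (i): syllable 1 onset /jnpj/ has 4 consonants (> 3) → ill-formed
/jnwnaj.ti/ — violates constraint (i): syllable 1 onset /jnwn/ has 4 consonants (> 3) → ill-formed
/sew/ — violates constraint (ii): syllable 1 coda contains /w/, which is not a licensed coda consonant → ill-formed
/sfas.ti/ — σ1 onset /sf/ (2C), coda /s/ ok; σ2 onset /t/, coda /∅/ ok → well-formed
/wpa.wjvis/ — violates constraint (iv): word begins with /w/ → ill-formed

/sfas.ti/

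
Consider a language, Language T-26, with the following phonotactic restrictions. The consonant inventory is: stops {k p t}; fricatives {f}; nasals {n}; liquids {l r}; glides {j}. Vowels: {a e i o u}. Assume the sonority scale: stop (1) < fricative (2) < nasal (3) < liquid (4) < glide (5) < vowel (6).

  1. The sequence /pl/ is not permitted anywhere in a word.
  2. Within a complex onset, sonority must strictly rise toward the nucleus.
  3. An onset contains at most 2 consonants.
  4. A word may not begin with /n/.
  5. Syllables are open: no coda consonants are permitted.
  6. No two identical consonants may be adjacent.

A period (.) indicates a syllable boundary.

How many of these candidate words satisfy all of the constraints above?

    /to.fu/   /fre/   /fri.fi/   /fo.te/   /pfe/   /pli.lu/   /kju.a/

6

/to.fu/ — σ1 onset /t/, coda /∅/ ok; σ2 onset /f/, coda /∅/ ok → well-formed
/fre/ — σ1 onset /fr/ (2→4 rises), coda /∅/ ok → well-formed
/fri.fi/ — σ1 onset /fr/ (2→4 rises), coda /∅/ ok; σ2 onset /f/, coda /∅/ ok → well-formed
/fo.te/ — σ1 onset /f/, coda /∅/ ok; σ2 onset /t/, coda /∅/ ok → well-formed
/pfe/ — σ1 onset /pf/ (1→2 rises), coda /∅/ ok → well-formed
/pli.lu/ — violates constraint 1: contains banned sequence /pl/ → ill-formed
/kju.a/ — σ1 onset /kj/ (1→5 rises), coda /∅/ ok; σ2 onset /∅/, coda /∅/ ok → well-formed
Well-formed: /to.fu/, /fre/, /fri.fi/, /fo.te/, /pfe/, /kju.a/ → 6.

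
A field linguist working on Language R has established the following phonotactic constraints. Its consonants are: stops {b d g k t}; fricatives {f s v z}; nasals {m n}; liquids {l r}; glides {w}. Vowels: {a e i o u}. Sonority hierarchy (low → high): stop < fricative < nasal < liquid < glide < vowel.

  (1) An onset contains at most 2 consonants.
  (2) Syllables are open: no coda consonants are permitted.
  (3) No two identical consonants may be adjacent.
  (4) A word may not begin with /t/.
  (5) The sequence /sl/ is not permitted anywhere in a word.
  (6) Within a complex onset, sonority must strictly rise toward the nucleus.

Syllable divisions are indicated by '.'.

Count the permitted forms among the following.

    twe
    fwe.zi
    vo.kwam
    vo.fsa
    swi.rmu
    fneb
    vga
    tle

twe — violates constraint 4: word begins with /t/ → not permitted
fwe.zi — σ1 onset /fw/ (2→5 rises), coda /∅/ ok; σ2 onset /z/, coda /∅/ ok → permitted
vo.kwam — violates constraint 2: syllable 2 coda /m/ has 1 consonant (> 0) → not permitted
vo.fsa — violates constraint 6: syllable 2 onset /fs/: /f/ (fricative, 2) → /s/ (fricative, 2) does not rise → not permitted
swi.rmu — violates constraint 6: syllable 2 onset /rm/: /r/ (liquid, 4) → /m/ (nasal, 3) does not rise → not permitted
fneb — violates constraint 2: syllable 1 coda /b/ has 1 consonant (> 0) → not permitted
vga — violates constraint 6: syllable 1 onset /vg/: /v/ (fricative, 2) → /g/ (stop, 1) does not rise → not permitted
tle — violates constraint 4: word begins with /t/ → not permitted
Permitted: fwe.zi → 1.

1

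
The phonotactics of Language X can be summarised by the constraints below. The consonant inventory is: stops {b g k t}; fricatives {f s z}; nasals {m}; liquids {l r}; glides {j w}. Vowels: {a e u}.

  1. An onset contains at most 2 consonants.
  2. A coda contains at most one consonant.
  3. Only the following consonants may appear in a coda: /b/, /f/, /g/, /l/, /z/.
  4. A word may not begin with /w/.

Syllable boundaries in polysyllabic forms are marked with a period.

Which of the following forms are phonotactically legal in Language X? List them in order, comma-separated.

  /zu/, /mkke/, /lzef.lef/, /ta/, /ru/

/zu/ — σ1 onset /z/, coda /∅/ ok → phonotactically legal
/mkke/ — violates constraint 1: syllable 1 onset /mkk/ has 3 consonants (> 2) → phonotactically illegal
/lzef.lef/ — σ1 onset /lz/ (2C), coda /f/ ok; σ2 onset /l/, coda /f/ ok → phonotactically legal
/ta/ — σ1 onset /t/, coda /∅/ ok → phonotactically legal
/ru/ — σ1 onset /r/, coda /∅/ ok → phonotactically legal

/zu/, /lzef.lef/, /ta/, /ru/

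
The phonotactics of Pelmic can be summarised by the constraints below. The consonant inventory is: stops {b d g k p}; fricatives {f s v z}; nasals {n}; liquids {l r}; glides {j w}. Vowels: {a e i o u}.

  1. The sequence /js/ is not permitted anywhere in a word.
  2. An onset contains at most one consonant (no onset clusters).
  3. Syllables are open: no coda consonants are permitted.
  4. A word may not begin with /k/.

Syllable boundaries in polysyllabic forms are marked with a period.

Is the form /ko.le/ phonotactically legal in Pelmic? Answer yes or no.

no

/ko.le/ — violates constraint 4: word begins with /k/ → phonotactically illegal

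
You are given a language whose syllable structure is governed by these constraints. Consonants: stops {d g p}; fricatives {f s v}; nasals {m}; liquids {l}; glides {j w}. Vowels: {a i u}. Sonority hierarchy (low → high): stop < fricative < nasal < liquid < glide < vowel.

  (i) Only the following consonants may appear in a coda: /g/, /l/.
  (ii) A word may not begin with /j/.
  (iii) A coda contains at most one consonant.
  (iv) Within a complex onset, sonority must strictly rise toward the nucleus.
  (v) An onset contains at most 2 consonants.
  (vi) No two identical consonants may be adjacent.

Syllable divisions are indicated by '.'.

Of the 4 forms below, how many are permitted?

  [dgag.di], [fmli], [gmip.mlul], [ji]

[dgag.di] — violates constraint (iv): syllable 1 onset /dg/: /d/ (stop, 1) → /g/ (stop, 1) does not rise → not permitted
[fmli] — violates constraint (v): syllable 1 onset /fml/ has 3 consonants (> 2) → not permitted
[gmip.mlul] — violates constraint (i): syllable 1 coda contains /p/, which is not a licensed coda consonant → not permitted
[ji] — violates constraint (ii): word begins with /j/ → not permitted
No form is permitted → 0.

0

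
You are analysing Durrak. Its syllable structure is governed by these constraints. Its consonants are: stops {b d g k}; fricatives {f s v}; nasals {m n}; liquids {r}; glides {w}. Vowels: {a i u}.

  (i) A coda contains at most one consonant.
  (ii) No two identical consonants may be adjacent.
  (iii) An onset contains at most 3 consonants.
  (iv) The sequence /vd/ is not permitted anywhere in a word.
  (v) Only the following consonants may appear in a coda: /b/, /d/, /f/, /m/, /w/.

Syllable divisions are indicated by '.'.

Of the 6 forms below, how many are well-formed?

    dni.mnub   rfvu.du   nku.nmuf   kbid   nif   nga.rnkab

6

dni.mnub — σ1 onset /dn/ (2C), coda /∅/ ok; σ2 onset /mn/ (2C), coda /b/ ok → well-formed
rfvu.du — σ1 onset /rfv/ (3C), coda /∅/ ok; σ2 onset /d/, coda /∅/ ok → well-formed
nku.nmuf — σ1 onset /nk/ (2C), coda /∅/ ok; σ2 onset /nm/ (2C), coda /f/ ok → well-formed
kbid — σ1 onset /kb/ (2C), coda /d/ ok → well-formed
nif — σ1 onset /n/, coda /f/ ok → well-formed
nga.rnkab — σ1 onset /ng/ (2C), coda /∅/ ok; σ2 onset /rnk/ (3C), coda /b/ ok → well-formed
Well-formed: dni.mnub, rfvu.du, nku.nmuf, kbid, nif, nga.rnkab → 6.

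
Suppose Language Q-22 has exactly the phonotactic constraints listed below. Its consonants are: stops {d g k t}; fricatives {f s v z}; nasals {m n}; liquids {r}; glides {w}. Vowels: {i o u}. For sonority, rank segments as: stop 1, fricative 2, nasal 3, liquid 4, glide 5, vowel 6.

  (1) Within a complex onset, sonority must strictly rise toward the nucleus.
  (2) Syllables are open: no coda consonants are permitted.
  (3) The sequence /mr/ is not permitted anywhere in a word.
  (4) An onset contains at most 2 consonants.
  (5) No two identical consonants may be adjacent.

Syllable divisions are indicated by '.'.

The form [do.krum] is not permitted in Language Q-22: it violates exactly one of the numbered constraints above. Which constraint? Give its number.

[do.krum]: syllable 2 coda /m/ has 1 consonant (> 0).
This is a violation of constraint 2: "Syllables are open: no coda consonants are permitted."
The remaining constraints (1, 3, 4, 5) are satisfied.

2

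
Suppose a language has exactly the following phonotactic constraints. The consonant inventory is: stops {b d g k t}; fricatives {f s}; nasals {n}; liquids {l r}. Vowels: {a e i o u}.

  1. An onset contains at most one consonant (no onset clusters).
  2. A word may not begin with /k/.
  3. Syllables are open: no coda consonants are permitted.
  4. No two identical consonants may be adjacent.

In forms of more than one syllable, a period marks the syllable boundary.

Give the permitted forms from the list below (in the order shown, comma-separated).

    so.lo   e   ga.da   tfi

so.lo, e, ga.da

so.lo — σ1 onset /s/, coda /∅/ ok; σ2 onset /l/, coda /∅/ ok → permitted
e — σ1 onset /∅/, coda /∅/ ok → permitted
ga.da — σ1 onset /g/, coda /∅/ ok; σ2 onset /d/, coda /∅/ ok → permitted
tfi — violates constraint 1: syllable 1 onset /tf/ has 2 consonants (> 1) → not permitted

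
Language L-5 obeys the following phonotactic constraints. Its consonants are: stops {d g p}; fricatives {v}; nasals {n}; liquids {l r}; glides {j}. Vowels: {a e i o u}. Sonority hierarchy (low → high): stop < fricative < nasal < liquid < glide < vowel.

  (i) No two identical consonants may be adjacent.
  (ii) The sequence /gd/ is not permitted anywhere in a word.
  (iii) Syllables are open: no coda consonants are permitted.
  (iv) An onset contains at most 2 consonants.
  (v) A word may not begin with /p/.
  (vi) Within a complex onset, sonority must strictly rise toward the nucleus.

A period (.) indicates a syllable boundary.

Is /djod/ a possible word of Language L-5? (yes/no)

/djod/ — violates constraint (iii): syllable 1 coda /d/ has 1 consonant (> 0) → ill-formed

no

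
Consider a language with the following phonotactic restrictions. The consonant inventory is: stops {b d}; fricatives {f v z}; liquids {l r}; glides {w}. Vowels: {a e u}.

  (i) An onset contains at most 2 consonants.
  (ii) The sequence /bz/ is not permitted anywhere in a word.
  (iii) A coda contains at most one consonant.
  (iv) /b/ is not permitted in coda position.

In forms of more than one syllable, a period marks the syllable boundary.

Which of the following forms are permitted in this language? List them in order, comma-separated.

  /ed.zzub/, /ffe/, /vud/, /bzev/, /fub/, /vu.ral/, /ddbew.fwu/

/ffe/, /vud/, /vu.ral/

/ed.zzub/ — violates constraint (iv): syllable 2 coda contains /b/ → not permitted
/ffe/ — σ1 onset /ff/ (2C), coda /∅/ ok → permitted
/vud/ — σ1 onset /v/, coda /d/ ok → permitted
/bzev/ — violates constraint (ii): contains banned sequence /bz/ → not permitted
/fub/ — violates constraint (iv): syllable 1 coda contains /b/ → not permitted
/vu.ral/ — σ1 onset /v/, coda /∅/ ok; σ2 onset /r/, coda /l/ ok → permitted
/ddbew.fwu/ — violates constraint (i): syllable 1 onset /ddb/ has 3 consonants (> 2) → not permitted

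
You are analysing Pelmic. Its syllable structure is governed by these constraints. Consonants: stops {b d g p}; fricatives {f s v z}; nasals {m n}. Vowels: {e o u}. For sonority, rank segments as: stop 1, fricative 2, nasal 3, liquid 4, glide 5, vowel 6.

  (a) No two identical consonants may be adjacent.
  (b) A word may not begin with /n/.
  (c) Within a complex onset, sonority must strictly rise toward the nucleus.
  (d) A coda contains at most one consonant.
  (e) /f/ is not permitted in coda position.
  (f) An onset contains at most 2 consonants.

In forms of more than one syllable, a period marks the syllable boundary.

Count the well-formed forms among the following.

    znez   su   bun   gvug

znez — σ1 onset /zn/ (2→3 rises), coda /z/ ok → well-formed
su — σ1 onset /s/, coda /∅/ ok → well-formed
bun — σ1 onset /b/, coda /n/ ok → well-formed
gvug — σ1 onset /gv/ (1→2 rises), coda /g/ ok → well-formed
Well-formed: znez, su, bun, gvug → 4.

4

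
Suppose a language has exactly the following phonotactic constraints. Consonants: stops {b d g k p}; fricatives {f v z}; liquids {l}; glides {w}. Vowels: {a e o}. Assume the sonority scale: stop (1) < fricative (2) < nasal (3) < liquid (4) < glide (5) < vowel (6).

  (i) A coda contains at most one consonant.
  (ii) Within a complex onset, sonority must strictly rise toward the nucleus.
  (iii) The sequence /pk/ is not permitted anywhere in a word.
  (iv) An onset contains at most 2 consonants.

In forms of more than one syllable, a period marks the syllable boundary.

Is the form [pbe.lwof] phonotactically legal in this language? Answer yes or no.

[pbe.lwof] — violates constraint (ii): syllable 1 onset /pb/: /p/ (stop, 1) → /b/ (stop, 1) does not rise → phonotactically illegal

no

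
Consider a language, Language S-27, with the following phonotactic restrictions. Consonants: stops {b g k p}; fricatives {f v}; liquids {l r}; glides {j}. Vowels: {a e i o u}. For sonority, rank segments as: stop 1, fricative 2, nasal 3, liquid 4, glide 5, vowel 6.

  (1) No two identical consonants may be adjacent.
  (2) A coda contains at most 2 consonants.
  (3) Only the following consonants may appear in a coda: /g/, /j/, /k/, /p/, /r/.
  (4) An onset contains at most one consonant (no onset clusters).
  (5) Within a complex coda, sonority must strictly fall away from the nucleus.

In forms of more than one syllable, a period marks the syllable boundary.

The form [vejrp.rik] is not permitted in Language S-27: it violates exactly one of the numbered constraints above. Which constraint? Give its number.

2

[vejrp.rik]: syllable 1 coda /jrp/ has 3 consonants (> 2).
This is a violation of constraint 2: "A coda contains at most 2 consonants."
The remaining constraints (1, 3, 4, 5) are satisfied.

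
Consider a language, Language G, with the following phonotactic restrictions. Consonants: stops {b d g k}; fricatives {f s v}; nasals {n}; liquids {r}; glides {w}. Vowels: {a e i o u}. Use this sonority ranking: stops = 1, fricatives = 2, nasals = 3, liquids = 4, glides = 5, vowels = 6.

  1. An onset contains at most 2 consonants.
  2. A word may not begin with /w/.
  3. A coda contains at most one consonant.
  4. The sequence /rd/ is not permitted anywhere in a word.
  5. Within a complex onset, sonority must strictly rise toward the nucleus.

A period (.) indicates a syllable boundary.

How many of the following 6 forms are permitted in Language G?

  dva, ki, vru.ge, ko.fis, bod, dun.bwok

dva — σ1 onset /dv/ (1→2 rises), coda /∅/ ok → permitted
ki — σ1 onset /k/, coda /∅/ ok → permitted
vru.ge — σ1 onset /vr/ (2→4 rises), coda /∅/ ok; σ2 onset /g/, coda /∅/ ok → permitted
ko.fis — σ1 onset /k/, coda /∅/ ok; σ2 onset /f/, coda /s/ ok → permitted
bod — σ1 onset /b/, coda /d/ ok → permitted
dun.bwok — σ1 onset /d/, coda /n/ ok; σ2 onset /bw/ (1→5 rises), coda /k/ ok → permitted
Permitted: dva, ki, vru.ge, ko.fis, bod, dun.bwok → 6.

6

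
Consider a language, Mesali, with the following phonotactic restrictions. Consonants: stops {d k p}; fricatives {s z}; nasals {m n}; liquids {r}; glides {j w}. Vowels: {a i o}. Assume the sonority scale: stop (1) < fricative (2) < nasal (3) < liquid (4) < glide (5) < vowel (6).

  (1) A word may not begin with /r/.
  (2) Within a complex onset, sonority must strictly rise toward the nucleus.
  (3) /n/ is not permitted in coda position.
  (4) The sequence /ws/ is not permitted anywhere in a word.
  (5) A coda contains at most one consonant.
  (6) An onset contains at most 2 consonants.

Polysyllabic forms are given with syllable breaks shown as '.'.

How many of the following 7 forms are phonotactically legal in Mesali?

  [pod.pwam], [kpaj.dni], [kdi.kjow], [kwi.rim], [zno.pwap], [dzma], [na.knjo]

3

[pod.pwam] — σ1 onset /p/, coda /d/ ok; σ2 onset /pw/ (1→5 rises), coda /m/ ok → phonotactically legal
[kpaj.dni] — violates constraint 2: syllable 1 onset /kp/: /k/ (stop, 1) → /p/ (stop, 1) does not rise → phonotactically illegal
[kdi.kjow] — violates constraint 2: syllable 1 onset /kd/: /k/ (stop, 1) → /d/ (stop, 1) does not rise → phonotactically illegal
[kwi.rim] — σ1 onset /kw/ (1→5 rises), coda /∅/ ok; σ2 onset /r/, coda /m/ ok → phonotactically legal
[zno.pwap] — σ1 onset /zn/ (2→3 rises), coda /∅/ ok; σ2 onset /pw/ (1→5 rises), coda /p/ ok → phonotactically legal
[dzma] — violates constraint 6: syllable 1 onset /dzm/ has 3 consonants (> 2) → phonotactically illegal
[na.knjo] — violates constraint 6: syllable 2 onset /knj/ has 3 consonants (> 2) → phonotactically illegal
Phonotactically legal: [pod.pwam], [kwi.rim], [zno.pwap] → 3.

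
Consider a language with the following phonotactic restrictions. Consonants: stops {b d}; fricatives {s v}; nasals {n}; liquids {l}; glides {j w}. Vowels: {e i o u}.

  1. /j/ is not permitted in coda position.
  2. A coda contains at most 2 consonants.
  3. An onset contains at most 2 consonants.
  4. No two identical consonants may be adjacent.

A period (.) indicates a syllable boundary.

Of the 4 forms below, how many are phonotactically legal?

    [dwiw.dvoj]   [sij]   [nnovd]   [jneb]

1

[dwiw.dvoj] — violates constraint 1: syllable 2 coda contains /j/ → phonotactically illegal
[sij] — violates constraint 1: syllable 1 coda contains /j/ → phonotactically illegal
[nnovd] — violates constraint 4: adjacent identical consonants /nn/ → phonotactically illegal
[jneb] — σ1 onset /jn/ (2C), coda /b/ ok → phonotactically legal
Phonotactically legal: [jneb] → 1.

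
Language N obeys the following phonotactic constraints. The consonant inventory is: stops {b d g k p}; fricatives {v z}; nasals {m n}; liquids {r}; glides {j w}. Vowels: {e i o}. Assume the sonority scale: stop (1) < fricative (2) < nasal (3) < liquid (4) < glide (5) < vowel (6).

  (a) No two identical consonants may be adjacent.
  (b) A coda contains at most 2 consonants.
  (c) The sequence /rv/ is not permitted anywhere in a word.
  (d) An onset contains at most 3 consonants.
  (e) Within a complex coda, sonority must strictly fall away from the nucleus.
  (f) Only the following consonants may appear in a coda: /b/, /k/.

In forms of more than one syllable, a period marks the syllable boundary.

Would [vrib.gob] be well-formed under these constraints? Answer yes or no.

[vrib.gob] — σ1 onset /vr/ (2C), coda /b/ ok; σ2 onset /g/, coda /b/ ok → well-formed

yes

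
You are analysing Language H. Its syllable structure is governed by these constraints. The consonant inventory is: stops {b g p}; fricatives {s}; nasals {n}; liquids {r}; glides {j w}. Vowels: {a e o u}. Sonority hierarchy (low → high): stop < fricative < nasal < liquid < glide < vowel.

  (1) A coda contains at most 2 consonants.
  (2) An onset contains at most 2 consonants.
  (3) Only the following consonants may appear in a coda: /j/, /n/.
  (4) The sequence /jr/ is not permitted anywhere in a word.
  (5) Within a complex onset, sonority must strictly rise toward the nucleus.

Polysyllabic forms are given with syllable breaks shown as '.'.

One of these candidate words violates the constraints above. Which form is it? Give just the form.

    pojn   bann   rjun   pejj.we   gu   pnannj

pojn — σ1 onset /p/, coda /jn/ (2C) ok → well-formed
bann — σ1 onset /b/, coda /nn/ (2C) ok → well-formed
rjun — σ1 onset /rj/ (4→5 rises), coda /n/ ok → well-formed
pejj.we — σ1 onset /p/, coda /jj/ (2C) ok; σ2 onset /w/, coda /∅/ ok → well-formed
gu — σ1 onset /g/, coda /∅/ ok → well-formed
pnannj — violates constraint 1: syllable 1 coda /nnj/ has 3 consonants (> 2) → ill-formed

pnannj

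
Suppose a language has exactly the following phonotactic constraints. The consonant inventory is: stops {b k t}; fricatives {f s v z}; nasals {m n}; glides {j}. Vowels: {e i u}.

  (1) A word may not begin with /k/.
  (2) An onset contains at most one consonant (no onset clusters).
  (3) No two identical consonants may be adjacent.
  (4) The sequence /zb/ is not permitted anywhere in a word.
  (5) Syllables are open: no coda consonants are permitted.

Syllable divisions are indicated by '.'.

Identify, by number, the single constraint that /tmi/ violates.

/tmi/: syllable 1 onset /tm/ has 2 consonants (> 1).
This is a violation of constraint 2: "An onset contains at most one consonant (no onset clusters)."
The remaining constraints (1, 3, 4, 5) are satisfied.

2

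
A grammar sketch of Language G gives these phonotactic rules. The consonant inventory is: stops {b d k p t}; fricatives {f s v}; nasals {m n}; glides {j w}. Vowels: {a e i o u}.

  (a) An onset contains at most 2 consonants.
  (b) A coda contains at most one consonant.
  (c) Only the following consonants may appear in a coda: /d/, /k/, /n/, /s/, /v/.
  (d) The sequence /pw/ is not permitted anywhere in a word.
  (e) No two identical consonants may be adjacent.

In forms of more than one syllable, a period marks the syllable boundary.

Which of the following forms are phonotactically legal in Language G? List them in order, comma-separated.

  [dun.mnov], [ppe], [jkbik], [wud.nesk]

[dun.mnov] — σ1 onset /d/, coda /n/ ok; σ2 onset /mn/ (2C), coda /v/ ok → phonotactically legal
[ppe] — violates constraint (e): adjacent identical consonants /pp/ → phonotactically illegal
[jkbik] — violates constraint (a): syllable 1 onset /jkb/ has 3 consonants (> 2) → phonotactically illegal
[wud.nesk] — violates constraint (b): syllable 2 coda /sk/ has 2 consonants (> 1) → phonotactically illegal

[dun.mnov]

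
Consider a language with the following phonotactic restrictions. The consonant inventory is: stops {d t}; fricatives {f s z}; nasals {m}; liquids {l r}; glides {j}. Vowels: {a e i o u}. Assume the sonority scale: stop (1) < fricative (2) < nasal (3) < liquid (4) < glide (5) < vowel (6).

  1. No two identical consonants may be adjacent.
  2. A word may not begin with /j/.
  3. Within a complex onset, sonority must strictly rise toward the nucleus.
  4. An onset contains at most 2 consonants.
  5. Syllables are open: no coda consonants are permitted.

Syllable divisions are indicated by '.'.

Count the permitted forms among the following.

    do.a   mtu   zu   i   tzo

do.a — σ1 onset /d/, coda /∅/ ok; σ2 onset /∅/, coda /∅/ ok → permitted
mtu — violates constraint 3: syllable 1 onset /mt/: /m/ (nasal, 3) → /t/ (stop, 1) does not rise → not permitted
zu — σ1 onset /z/, coda /∅/ ok → permitted
i — σ1 onset /∅/, coda /∅/ ok → permitted
tzo — σ1 onset /tz/ (1→2 rises), coda /∅/ ok → permitted
Permitted: do.a, zu, i, tzo → 4.

4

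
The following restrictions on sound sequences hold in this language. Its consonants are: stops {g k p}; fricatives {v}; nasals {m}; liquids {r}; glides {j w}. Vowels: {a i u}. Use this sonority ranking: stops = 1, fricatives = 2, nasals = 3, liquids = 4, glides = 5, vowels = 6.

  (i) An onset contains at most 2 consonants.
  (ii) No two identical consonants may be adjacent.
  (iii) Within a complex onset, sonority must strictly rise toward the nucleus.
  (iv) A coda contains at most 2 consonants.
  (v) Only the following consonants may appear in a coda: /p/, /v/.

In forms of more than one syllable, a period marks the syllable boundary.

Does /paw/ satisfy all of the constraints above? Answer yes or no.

/paw/ — violates constraint (v): syllable 1 coda contains /w/, which is not a licensed coda consonant → ill-formed

no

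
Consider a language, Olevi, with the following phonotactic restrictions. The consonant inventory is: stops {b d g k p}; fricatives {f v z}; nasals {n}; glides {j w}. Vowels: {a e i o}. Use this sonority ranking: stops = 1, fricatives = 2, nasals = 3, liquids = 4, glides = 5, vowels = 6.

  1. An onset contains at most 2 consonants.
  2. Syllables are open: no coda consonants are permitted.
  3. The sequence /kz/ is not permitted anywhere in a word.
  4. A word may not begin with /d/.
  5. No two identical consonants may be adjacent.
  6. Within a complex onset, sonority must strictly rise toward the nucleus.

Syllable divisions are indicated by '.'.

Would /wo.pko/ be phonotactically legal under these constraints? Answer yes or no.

no

/wo.pko/ — violates constraint 6: syllable 2 onset /pk/: /p/ (stop, 1) → /k/ (stop, 1) does not rise → phonotactically illegal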